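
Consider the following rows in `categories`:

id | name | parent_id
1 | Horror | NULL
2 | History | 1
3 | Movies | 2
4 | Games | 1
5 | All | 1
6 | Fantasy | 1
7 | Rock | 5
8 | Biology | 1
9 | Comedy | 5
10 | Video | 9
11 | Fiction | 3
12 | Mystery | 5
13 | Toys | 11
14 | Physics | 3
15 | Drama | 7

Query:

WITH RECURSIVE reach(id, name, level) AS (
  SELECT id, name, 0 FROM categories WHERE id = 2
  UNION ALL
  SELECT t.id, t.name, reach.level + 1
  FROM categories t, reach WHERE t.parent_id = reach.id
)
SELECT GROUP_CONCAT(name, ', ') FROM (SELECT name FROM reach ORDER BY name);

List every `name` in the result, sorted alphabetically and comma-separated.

Base: id=2 (History) at level 0.
Iteration 1: rows with parent_id in {2} -> Movies (id 3, level 1).
Iteration 2: rows with parent_id in {3} -> Fiction (id 11, level 2), Physics (id 14, level 2).
Iteration 3: rows with parent_id in {11,14} -> Toys (id 13, level 3).
Iteration 4: no rows with parent_id in {13}; recursion stops.

Fiction, History, Movies, Physics, Toys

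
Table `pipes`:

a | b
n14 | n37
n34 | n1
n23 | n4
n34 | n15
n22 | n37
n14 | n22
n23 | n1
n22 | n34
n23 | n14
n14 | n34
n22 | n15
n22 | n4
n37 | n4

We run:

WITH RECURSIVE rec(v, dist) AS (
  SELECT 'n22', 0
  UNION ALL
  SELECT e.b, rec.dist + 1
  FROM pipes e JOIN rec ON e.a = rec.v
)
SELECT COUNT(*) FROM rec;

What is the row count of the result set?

Base: (n22, dist=0).
Iteration 1: edges from {n22} -> (n15, dist=1), (n34, dist=1), (n37, dist=1), (n4, dist=1).
Iteration 2: edges from {n15,n34,n37,n4} -> (n1, dist=2), (n15, dist=2), (n4, dist=2).
Iteration 3: no outgoing edges from {n1,n15,n4}; recursion stops.
Total rows emitted: 8.

8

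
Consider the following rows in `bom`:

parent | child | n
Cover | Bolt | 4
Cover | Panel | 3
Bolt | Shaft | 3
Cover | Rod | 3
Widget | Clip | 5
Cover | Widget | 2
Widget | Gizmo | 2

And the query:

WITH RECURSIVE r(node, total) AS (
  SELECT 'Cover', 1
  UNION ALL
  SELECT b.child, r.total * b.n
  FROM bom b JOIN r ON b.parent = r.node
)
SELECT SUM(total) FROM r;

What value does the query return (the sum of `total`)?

Base: (Cover, total=1).
Iteration 1: components of {Cover} -> Bolt = 1*4 = 4, Panel = 1*3 = 3, Rod = 1*3 = 3, Widget = 1*2 = 2.
Iteration 2: components of {Bolt,Panel,Rod,Widget} -> Clip = 2*5 = 10, Gizmo = 2*2 = 4, Shaft = 4*3 = 12.
Iteration 3: no further components; recursion stops.
SUM(total) = 1 + 3 + 2 + 3 + 4 + 10 + 4 + 12 = 39.

39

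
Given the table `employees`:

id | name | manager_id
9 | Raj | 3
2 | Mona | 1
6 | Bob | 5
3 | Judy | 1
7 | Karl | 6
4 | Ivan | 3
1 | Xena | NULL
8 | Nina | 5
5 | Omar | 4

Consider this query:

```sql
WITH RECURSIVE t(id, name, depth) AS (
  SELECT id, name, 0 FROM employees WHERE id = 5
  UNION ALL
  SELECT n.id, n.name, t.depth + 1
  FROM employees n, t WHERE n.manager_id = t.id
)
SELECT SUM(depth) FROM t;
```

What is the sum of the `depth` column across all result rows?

Base: id=5 (Omar) at depth 0.
Iteration 1: rows with manager_id in {5} -> Bob (id 6, depth 1), Nina (id 8, depth 1).
Iteration 2: rows with manager_id in {6,8} -> Karl (id 7, depth 2).
Iteration 3: no rows with manager_id in {7}; recursion stops.
SUM(depth) = 0 + 1 + 1 + 2 = 4.

4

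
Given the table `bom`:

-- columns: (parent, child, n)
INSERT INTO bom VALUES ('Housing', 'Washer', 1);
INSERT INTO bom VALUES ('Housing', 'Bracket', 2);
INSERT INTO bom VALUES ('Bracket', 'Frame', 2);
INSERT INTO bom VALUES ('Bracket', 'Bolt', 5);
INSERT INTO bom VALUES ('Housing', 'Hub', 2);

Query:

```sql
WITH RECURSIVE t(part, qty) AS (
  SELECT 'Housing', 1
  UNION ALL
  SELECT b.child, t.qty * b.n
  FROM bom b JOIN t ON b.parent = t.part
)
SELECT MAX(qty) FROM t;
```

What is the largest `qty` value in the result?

Base: (Housing, qty=1).
Iteration 1: components of {Housing} -> Bracket = 1*2 = 2, Hub = 1*2 = 2, Washer = 1*1 = 1.
Iteration 2: components of {Bracket,Hub,Washer} -> Bolt = 2*5 = 10, Frame = 2*2 = 4.
Iteration 3: no further components; recursion stops.
qty values: 1, 2, 1, 2, 4, 10; the maximum is 10.

10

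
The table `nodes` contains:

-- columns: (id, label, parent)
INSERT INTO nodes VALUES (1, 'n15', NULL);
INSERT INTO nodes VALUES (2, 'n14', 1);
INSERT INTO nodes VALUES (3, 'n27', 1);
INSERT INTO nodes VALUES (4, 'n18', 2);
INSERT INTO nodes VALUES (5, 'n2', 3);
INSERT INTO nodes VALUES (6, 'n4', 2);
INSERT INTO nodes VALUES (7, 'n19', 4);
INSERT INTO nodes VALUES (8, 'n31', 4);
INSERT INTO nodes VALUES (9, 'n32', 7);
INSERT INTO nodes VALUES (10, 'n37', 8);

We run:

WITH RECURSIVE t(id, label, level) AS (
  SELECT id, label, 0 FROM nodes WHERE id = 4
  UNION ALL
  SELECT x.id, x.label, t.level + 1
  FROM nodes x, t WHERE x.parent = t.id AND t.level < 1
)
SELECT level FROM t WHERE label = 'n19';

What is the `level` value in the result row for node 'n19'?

Base: id=4 (n18) at level 0.
Iteration 1: rows with parent in {4} -> n19 (id 7, level 1), n31 (id 8, level 1).
Iteration 2: level < 1 fails for all current rows; recursion stops.

1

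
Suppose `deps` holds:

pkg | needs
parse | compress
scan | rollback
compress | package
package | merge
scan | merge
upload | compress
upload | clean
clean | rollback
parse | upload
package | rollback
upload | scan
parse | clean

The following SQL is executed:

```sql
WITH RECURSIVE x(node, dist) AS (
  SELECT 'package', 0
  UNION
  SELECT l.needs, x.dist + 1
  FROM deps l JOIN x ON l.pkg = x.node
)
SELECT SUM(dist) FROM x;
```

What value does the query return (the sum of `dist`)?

Base: (package, dist=0).
Iteration 1: edges from {package} -> (merge, dist=1), (rollback, dist=1).
Iteration 2: no outgoing edges from {merge,rollback}; recursion stops.
SUM(dist) = 0 + 1 + 1 = 2.

2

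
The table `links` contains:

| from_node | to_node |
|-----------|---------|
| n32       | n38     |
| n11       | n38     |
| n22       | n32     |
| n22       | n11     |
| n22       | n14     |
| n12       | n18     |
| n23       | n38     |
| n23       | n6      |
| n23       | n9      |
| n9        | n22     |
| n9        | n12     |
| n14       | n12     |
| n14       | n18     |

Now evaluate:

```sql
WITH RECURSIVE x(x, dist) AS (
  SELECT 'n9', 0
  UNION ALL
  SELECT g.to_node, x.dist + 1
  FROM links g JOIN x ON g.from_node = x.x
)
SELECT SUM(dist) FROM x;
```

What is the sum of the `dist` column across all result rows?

26

Base: (n9, dist=0).
Iteration 1: edges from {n9} -> (n12, dist=1), (n22, dist=1).
Iteration 2: edges from {n12,n22} -> (n11, dist=2), (n14, dist=2), (n18, dist=2), (n32, dist=2).
Iteration 3: edges from {n11,n14,n18,n32} -> (n12, dist=3), (n18, dist=3), (n38, dist=3) x2. [UNION ALL keeps all 4 new rows, including repeats]
Iteration 4: edges from {n12,n18,n38} -> (n18, dist=4).
Iteration 5: no outgoing edges from {n18}; recursion stops.
SUM(dist) = 0 + 1 + 1 + 2 + 2 + 2 + 2 + 3 + 3 + 3 + 3 + 4 = 26.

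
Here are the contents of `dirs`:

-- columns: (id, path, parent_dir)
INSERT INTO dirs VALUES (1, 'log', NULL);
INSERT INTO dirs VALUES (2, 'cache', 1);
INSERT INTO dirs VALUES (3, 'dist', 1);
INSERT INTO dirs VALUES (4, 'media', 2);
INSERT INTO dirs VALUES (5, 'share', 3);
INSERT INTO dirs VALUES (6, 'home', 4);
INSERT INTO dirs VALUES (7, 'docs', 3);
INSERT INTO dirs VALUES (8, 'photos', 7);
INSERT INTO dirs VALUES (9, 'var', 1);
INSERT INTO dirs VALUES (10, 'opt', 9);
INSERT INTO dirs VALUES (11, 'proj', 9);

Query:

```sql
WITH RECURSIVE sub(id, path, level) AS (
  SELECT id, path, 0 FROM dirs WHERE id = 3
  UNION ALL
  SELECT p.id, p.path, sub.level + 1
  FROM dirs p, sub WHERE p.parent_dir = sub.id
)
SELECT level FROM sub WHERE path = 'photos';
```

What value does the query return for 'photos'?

2

Base: id=3 (dist) at level 0.
Iteration 1: rows with parent_dir in {3} -> share (id 5, level 1), docs (id 7, level 1).
Iteration 2: rows with parent_dir in {5,7} -> photos (id 8, level 2).
Iteration 3: no rows with parent_dir in {8}; recursion stops.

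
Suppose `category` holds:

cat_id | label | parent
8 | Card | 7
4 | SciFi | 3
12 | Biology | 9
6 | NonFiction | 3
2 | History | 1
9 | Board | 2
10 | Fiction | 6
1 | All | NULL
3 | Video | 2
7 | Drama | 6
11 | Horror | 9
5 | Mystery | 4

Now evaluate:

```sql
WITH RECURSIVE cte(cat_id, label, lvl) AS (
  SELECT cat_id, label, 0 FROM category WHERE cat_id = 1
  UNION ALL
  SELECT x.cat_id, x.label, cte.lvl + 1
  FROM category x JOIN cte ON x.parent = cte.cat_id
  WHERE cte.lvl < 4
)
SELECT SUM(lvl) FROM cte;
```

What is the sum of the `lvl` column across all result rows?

Base: cat_id=1 (All) at lvl 0.
Iteration 1: rows with parent in {1} -> History (id 2, lvl 1).
Iteration 2: rows with parent in {2} -> Video (id 3, lvl 2), Board (id 9, lvl 2).
Iteration 3: rows with parent in {3,9} -> SciFi (id 4, lvl 3), NonFiction (id 6, lvl 3), Horror (id 11, lvl 3), Biology (id 12, lvl 3).
Iteration 4: rows with parent in {4,6,11,12} -> Mystery (id 5, lvl 4), Drama (id 7, lvl 4), Fiction (id 10, lvl 4).
Iteration 5: lvl < 4 fails for all current rows; recursion stops.
SUM(lvl) = 0 + 1 + 2 + 2 + 3 + 3 + 3 + 3 + 4 + 4 + 4 = 29.

29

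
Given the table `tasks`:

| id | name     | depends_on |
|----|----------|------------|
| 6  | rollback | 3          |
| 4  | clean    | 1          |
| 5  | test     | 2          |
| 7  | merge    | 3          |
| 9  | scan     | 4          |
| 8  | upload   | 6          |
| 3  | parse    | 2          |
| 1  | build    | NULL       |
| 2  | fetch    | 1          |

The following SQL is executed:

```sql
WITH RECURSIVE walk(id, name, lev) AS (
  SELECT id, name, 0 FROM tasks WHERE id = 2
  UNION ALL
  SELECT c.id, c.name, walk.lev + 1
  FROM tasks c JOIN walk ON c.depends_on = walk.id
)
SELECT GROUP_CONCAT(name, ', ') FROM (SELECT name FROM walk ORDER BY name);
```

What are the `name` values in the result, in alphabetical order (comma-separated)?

Base: id=2 (fetch) at lev 0.
Iteration 1: rows with depends_on in {2} -> parse (id 3, lev 1), test (id 5, lev 1).
Iteration 2: rows with depends_on in {3,5} -> rollback (id 6, lev 2), merge (id 7, lev 2).
Iteration 3: rows with depends_on in {6,7} -> upload (id 8, lev 3).
Iteration 4: no rows with depends_on in {8}; recursion stops.

fetch, merge, parse, rollback, test, upload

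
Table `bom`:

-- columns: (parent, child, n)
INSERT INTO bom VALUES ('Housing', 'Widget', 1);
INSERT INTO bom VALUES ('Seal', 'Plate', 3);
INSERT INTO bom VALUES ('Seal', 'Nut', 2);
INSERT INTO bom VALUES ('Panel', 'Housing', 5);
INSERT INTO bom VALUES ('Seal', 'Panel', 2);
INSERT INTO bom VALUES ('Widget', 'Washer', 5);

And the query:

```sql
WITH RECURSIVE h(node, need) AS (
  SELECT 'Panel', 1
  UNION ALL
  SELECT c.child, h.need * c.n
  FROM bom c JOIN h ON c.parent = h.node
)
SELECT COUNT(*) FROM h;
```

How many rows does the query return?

4

Base: (Panel, need=1).
Iteration 1: components of {Panel} -> Housing = 1*5 = 5.
Iteration 2: components of {Housing} -> Widget = 5*1 = 5.
Iteration 3: components of {Widget} -> Washer = 5*5 = 25.
Iteration 4: no further components; recursion stops.
Total rows emitted: 4.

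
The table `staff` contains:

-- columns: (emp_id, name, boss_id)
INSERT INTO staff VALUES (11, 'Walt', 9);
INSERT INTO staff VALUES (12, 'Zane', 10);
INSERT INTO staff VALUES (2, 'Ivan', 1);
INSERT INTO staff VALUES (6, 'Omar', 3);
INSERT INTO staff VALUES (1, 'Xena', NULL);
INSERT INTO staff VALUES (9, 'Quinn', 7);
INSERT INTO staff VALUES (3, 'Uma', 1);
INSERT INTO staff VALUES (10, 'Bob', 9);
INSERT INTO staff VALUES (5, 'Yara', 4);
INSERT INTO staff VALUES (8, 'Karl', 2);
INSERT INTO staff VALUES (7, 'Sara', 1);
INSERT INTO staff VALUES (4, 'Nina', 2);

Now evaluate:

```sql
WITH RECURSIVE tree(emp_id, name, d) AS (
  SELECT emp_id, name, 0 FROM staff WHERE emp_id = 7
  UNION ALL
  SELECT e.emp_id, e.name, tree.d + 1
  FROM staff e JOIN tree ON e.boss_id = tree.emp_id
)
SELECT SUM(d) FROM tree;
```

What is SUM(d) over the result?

Base: emp_id=7 (Sara) at d 0.
Iteration 1: rows with boss_id in {7} -> Quinn (id 9, d 1).
Iteration 2: rows with boss_id in {9} -> Bob (id 10, d 2), Walt (id 11, d 2).
Iteration 3: rows with boss_id in {10,11} -> Zane (id 12, d 3).
Iteration 4: no rows with boss_id in {12}; recursion stops.
SUM(d) = 0 + 1 + 2 + 2 + 3 = 8.

8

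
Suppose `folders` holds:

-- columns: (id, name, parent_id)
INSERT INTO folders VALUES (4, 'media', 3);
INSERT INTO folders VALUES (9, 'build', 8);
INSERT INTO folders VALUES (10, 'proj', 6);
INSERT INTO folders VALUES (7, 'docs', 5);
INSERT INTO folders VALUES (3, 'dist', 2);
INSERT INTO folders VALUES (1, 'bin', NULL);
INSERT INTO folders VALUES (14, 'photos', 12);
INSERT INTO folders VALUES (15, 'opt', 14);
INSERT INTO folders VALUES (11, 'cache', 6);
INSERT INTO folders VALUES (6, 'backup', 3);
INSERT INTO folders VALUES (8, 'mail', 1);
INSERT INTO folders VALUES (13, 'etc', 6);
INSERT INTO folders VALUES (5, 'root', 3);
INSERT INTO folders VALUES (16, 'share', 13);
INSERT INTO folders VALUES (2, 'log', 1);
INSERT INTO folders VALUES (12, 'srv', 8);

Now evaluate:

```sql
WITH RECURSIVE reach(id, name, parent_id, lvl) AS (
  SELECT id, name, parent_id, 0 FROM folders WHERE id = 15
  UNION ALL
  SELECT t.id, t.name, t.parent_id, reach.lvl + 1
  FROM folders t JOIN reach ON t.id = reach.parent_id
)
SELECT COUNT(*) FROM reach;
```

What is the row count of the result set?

5

Base: id=15 (opt), parent_id=14, lvl 0.
Iteration 1: join on id=14 -> photos (id 14, parent_id=12, lvl 1).
Iteration 2: join on id=12 -> srv (id 12, parent_id=8, lvl 2).
Iteration 3: join on id=8 -> mail (id 8, parent_id=1, lvl 3).
Iteration 4: join on id=1 -> bin (id 1, parent_id=NULL, lvl 4).
Iteration 5: parent_id is NULL; no match; recursion stops.
Total rows emitted: 5.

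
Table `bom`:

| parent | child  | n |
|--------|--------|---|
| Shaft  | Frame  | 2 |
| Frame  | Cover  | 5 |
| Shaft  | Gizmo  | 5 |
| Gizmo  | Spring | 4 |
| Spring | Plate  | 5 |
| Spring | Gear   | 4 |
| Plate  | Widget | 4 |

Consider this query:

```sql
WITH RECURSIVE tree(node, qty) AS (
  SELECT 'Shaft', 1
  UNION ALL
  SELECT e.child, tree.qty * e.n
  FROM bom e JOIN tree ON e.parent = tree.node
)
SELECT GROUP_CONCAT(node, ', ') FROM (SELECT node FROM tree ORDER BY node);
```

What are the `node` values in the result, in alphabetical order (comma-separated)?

Cover, Frame, Gear, Gizmo, Plate, Shaft, Spring, Widget

Base: (Shaft, qty=1).
Iteration 1: components of {Shaft} -> Frame = 1*2 = 2, Gizmo = 1*5 = 5.
Iteration 2: components of {Frame,Gizmo} -> Cover = 2*5 = 10, Spring = 5*4 = 20.
Iteration 3: components of {Cover,Spring} -> Gear = 20*4 = 80, Plate = 20*5 = 100.
Iteration 4: components of {Gear,Plate} -> Widget = 100*4 = 400.
Iteration 5: no further components; recursion stops.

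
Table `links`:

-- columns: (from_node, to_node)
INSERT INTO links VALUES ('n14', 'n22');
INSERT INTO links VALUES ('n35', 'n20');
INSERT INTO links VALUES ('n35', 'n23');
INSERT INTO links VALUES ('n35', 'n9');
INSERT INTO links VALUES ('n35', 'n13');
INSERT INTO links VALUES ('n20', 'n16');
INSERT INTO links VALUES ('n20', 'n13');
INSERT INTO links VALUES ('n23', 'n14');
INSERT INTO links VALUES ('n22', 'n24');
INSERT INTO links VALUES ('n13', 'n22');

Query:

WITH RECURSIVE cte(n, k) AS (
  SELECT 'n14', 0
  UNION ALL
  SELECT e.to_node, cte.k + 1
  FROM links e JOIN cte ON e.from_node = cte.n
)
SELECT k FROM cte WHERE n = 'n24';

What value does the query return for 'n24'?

2

Base: (n14, k=0).
Iteration 1: edges from {n14} -> (n22, k=1).
Iteration 2: edges from {n22} -> (n24, k=2).
Iteration 3: no outgoing edges from {n24}; recursion stops.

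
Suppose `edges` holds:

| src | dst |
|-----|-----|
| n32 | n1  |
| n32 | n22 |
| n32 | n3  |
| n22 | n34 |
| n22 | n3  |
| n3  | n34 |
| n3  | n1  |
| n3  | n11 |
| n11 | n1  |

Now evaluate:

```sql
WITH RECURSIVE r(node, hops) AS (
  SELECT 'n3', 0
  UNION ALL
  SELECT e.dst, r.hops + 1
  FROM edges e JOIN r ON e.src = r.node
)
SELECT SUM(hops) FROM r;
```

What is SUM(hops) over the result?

Base: (n3, hops=0).
Iteration 1: edges from {n3} -> (n1, hops=1), (n11, hops=1), (n34, hops=1).
Iteration 2: edges from {n1,n11,n34} -> (n1, hops=2).
Iteration 3: no outgoing edges from {n1}; recursion stops.
SUM(hops) = 0 + 1 + 1 + 1 + 2 = 5.

5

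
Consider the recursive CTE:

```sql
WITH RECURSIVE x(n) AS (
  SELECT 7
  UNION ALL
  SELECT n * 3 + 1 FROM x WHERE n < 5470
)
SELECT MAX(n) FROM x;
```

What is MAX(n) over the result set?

16402

Base: n=7.
Iteration 1: 7 < 5470 holds -> n = 7 * 3 + 1 = 22.
Iteration 2: 22 < 5470 holds -> n = 22 * 3 + 1 = 67.
Iteration 3: 67 < 5470 holds -> n = 67 * 3 + 1 = 202.
Iteration 4: 202 < 5470 holds -> n = 202 * 3 + 1 = 607.
Iteration 5: 607 < 5470 holds -> n = 607 * 3 + 1 = 1822.
Iteration 6: 1822 < 5470 holds -> n = 1822 * 3 + 1 = 5467.
Iteration 7: 5467 < 5470 holds -> n = 5467 * 3 + 1 = 16402.
Iteration 8: 16402 < 5470 fails; recursion stops.
n values: 7, 22, 67, 202, 607, 1822, 5467, 16402; the maximum is 16402.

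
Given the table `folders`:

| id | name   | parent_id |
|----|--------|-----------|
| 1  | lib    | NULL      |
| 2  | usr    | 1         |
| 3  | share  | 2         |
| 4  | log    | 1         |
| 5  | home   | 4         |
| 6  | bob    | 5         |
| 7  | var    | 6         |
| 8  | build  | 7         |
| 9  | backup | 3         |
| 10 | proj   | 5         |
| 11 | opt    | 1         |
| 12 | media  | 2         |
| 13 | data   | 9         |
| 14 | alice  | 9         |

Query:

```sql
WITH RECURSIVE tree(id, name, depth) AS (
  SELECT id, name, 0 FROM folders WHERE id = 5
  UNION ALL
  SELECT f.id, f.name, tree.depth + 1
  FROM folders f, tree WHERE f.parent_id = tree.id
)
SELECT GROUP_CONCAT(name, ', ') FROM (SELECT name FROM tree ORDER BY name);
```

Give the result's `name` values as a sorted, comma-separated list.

bob, build, home, proj, var

Base: id=5 (home) at depth 0.
Iteration 1: rows with parent_id in {5} -> bob (id 6, depth 1), proj (id 10, depth 1).
Iteration 2: rows with parent_id in {6,10} -> var (id 7, depth 2).
Iteration 3: rows with parent_id in {7} -> build (id 8, depth 3).
Iteration 4: no rows with parent_id in {8}; recursion stops.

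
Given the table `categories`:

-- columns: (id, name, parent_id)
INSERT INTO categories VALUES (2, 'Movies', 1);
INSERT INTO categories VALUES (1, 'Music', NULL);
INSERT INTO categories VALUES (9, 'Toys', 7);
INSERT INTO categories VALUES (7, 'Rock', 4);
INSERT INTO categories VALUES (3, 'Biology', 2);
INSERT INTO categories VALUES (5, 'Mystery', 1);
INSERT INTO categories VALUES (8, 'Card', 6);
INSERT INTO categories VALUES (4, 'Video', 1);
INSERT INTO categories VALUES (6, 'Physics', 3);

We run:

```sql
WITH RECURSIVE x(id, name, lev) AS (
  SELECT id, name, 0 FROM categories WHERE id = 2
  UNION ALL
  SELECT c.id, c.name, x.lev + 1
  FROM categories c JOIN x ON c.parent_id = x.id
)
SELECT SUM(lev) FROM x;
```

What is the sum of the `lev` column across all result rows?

6

Base: id=2 (Movies) at lev 0.
Iteration 1: rows with parent_id in {2} -> Biology (id 3, lev 1).
Iteration 2: rows with parent_id in {3} -> Physics (id 6, lev 2).
Iteration 3: rows with parent_id in {6} -> Card (id 8, lev 3).
Iteration 4: no rows with parent_id in {8}; recursion stops.
SUM(lev) = 0 + 1 + 2 + 3 = 6.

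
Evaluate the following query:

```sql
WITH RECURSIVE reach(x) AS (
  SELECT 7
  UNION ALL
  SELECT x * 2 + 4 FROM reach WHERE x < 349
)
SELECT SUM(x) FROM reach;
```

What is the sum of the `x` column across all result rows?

1369

Base: x=7.
Iteration 1: 7 < 349 holds -> x = 7 * 2 + 4 = 18.
Iteration 2: 18 < 349 holds -> x = 18 * 2 + 4 = 40.
Iteration 3: 40 < 349 holds -> x = 40 * 2 + 4 = 84.
Iteration 4: 84 < 349 holds -> x = 84 * 2 + 4 = 172.
Iteration 5: 172 < 349 holds -> x = 172 * 2 + 4 = 348.
Iteration 6: 348 < 349 holds -> x = 348 * 2 + 4 = 700.
Iteration 7: 700 < 349 fails; recursion stops.
SUM(x) = 7 + 18 + 40 + 84 + 172 + 348 + 700 = 1369.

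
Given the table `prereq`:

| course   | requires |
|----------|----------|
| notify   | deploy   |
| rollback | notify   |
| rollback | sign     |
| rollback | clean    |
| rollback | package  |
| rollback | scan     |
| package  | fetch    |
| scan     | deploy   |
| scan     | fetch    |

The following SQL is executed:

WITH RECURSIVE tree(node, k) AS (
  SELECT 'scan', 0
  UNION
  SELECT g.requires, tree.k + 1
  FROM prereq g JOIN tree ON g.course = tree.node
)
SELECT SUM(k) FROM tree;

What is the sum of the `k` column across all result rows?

2

Base: (scan, k=0).
Iteration 1: edges from {scan} -> (deploy, k=1), (fetch, k=1).
Iteration 2: no outgoing edges from {deploy,fetch}; recursion stops.
SUM(k) = 0 + 1 + 1 = 2.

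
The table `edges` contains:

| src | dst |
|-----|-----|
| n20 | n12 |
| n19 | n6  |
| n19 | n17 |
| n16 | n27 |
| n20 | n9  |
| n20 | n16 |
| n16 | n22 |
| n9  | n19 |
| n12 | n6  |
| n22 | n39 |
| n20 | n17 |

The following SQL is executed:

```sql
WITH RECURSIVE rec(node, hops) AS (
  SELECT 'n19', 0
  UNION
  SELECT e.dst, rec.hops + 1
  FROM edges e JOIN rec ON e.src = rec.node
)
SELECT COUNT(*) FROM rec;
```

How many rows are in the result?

3

Base: (n19, hops=0).
Iteration 1: edges from {n19} -> (n17, hops=1), (n6, hops=1).
Iteration 2: no outgoing edges from {n17,n6}; recursion stops.
Total rows emitted: 3.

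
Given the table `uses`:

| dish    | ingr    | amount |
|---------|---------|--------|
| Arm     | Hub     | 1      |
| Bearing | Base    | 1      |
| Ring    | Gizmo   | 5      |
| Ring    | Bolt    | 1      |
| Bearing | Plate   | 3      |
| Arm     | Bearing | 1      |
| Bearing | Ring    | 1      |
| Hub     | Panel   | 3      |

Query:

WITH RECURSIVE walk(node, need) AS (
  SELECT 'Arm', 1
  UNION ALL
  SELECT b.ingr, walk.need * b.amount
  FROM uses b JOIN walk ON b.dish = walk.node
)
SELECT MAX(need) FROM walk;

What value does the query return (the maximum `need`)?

5

Base: (Arm, need=1).
Iteration 1: components of {Arm} -> Bearing = 1*1 = 1, Hub = 1*1 = 1.
Iteration 2: components of {Bearing,Hub} -> Base = 1*1 = 1, Panel = 1*3 = 3, Plate = 1*3 = 3, Ring = 1*1 = 1.
Iteration 3: components of {Base,Panel,Plate,Ring} -> Bolt = 1*1 = 1, Gizmo = 1*5 = 5.
Iteration 4: no further components; recursion stops.
need values: 1, 1, 1, 3, 1, 1, 3, 5, 1; the maximum is 5.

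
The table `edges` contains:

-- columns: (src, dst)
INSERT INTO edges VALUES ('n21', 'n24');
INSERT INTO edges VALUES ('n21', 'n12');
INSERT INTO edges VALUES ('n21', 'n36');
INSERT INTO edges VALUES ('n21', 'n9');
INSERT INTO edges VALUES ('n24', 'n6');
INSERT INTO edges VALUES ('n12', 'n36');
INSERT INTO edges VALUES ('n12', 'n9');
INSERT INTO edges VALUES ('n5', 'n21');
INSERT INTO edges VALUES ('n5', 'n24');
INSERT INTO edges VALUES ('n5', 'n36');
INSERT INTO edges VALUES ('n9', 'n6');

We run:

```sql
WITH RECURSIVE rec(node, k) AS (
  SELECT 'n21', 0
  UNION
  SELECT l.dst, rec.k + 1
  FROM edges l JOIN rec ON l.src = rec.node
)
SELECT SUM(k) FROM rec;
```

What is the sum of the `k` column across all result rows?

13

Base: (n21, k=0).
Iteration 1: edges from {n21} -> (n12, k=1), (n24, k=1), (n36, k=1), (n9, k=1).
Iteration 2: edges from {n12,n24,n36,n9} -> (n36, k=2), (n6, k=2), (n9, k=2). [UNION drops 1 duplicate row(s)]
Iteration 3: edges from {n36,n6,n9} -> (n6, k=3).
Iteration 4: no outgoing edges from {n6}; recursion stops.
SUM(k) = 0 + 1 + 1 + 1 + 1 + 2 + 2 + 2 + 3 = 13.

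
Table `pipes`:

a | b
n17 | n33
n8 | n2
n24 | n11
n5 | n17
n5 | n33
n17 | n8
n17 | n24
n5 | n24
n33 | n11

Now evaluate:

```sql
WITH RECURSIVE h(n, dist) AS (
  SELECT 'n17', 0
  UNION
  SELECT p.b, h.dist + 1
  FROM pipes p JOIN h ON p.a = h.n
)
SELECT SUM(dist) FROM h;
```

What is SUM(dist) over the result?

Base: (n17, dist=0).
Iteration 1: edges from {n17} -> (n24, dist=1), (n33, dist=1), (n8, dist=1).
Iteration 2: edges from {n24,n33,n8} -> (n11, dist=2), (n2, dist=2). [UNION drops 1 duplicate row(s)]
Iteration 3: no outgoing edges from {n11,n2}; recursion stops.
SUM(dist) = 0 + 1 + 1 + 1 + 2 + 2 = 7.

7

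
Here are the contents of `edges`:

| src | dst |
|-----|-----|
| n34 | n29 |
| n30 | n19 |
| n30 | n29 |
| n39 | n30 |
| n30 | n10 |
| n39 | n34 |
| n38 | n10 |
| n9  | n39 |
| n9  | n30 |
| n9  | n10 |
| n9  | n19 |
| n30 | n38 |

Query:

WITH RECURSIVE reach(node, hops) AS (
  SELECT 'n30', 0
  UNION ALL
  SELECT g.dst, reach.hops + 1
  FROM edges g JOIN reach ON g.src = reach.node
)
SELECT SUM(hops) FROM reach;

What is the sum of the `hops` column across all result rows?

6

Base: (n30, hops=0).
Iteration 1: edges from {n30} -> (n10, hops=1), (n19, hops=1), (n29, hops=1), (n38, hops=1).
Iteration 2: edges from {n10,n19,n29,n38} -> (n10, hops=2).
Iteration 3: no outgoing edges from {n10}; recursion stops.
SUM(hops) = 0 + 1 + 1 + 1 + 1 + 2 = 6.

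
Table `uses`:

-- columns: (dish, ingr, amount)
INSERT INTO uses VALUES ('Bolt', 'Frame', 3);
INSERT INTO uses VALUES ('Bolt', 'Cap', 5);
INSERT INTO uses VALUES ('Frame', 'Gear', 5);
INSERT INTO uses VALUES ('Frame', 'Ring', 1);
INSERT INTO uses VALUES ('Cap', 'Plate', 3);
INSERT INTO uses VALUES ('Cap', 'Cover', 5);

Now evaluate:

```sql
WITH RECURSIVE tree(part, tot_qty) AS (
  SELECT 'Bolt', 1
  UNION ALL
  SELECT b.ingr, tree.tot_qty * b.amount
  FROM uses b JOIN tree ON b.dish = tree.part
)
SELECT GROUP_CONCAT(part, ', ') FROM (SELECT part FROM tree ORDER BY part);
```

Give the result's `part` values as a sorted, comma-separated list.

Base: (Bolt, tot_qty=1).
Iteration 1: components of {Bolt} -> Cap = 1*5 = 5, Frame = 1*3 = 3.
Iteration 2: components of {Cap,Frame} -> Cover = 5*5 = 25, Gear = 3*5 = 15, Plate = 5*3 = 15, Ring = 3*1 = 3.
Iteration 3: no further components; recursion stops.

Bolt, Cap, Cover, Frame, Gear, Plate, Ring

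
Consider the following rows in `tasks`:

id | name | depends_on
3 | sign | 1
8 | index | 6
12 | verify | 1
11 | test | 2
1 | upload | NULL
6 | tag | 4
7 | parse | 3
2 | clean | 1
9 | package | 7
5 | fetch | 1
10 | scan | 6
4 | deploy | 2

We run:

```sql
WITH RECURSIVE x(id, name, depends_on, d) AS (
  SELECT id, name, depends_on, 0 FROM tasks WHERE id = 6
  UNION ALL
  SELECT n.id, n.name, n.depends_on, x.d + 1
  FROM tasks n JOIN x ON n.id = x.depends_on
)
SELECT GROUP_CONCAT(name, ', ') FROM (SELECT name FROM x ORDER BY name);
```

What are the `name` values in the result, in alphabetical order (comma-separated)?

Base: id=6 (tag), depends_on=4, d 0.
Iteration 1: join on id=4 -> deploy (id 4, depends_on=2, d 1).
Iteration 2: join on id=2 -> clean (id 2, depends_on=1, d 2).
Iteration 3: join on id=1 -> upload (id 1, depends_on=NULL, d 3).
Iteration 4: depends_on is NULL; no match; recursion stops.

clean, deploy, tag, upload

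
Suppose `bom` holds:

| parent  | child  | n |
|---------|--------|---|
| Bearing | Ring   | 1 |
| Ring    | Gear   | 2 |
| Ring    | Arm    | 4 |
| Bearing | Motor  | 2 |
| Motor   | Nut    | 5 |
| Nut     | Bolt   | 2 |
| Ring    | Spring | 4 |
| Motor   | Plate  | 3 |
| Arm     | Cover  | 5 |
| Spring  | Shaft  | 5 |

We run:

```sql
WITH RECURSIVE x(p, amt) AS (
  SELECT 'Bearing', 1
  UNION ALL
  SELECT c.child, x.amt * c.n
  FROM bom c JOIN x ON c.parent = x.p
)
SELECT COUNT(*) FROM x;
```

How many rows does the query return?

11

Base: (Bearing, amt=1).
Iteration 1: components of {Bearing} -> Motor = 1*2 = 2, Ring = 1*1 = 1.
Iteration 2: components of {Motor,Ring} -> Arm = 1*4 = 4, Gear = 1*2 = 2, Nut = 2*5 = 10, Plate = 2*3 = 6, Spring = 1*4 = 4.
Iteration 3: components of {Arm,Gear,Nut,Plate,Spring} -> Bolt = 10*2 = 20, Cover = 4*5 = 20, Shaft = 4*5 = 20.
Iteration 4: no further components; recursion stops.
Total rows emitted: 11.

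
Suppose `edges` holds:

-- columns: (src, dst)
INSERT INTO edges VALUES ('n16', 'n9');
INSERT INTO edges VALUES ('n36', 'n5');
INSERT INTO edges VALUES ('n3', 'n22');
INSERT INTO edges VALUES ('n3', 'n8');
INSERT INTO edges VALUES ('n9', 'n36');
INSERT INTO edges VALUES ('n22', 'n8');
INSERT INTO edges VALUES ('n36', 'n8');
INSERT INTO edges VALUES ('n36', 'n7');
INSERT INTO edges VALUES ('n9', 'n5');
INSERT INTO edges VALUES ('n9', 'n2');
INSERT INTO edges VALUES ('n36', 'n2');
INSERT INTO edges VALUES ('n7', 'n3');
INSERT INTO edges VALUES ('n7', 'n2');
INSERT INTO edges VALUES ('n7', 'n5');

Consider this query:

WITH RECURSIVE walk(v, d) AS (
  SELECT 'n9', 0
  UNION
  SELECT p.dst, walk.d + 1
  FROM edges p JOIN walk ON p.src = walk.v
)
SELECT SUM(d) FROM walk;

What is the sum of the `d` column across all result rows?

33

Base: (n9, d=0).
Iteration 1: edges from {n9} -> (n2, d=1), (n36, d=1), (n5, d=1).
Iteration 2: edges from {n2,n36,n5} -> (n2, d=2), (n5, d=2), (n7, d=2), (n8, d=2).
Iteration 3: edges from {n2,n5,n7,n8} -> (n2, d=3), (n3, d=3), (n5, d=3).
Iteration 4: edges from {n2,n3,n5} -> (n22, d=4), (n8, d=4).
Iteration 5: edges from {n22,n8} -> (n8, d=5).
Iteration 6: no outgoing edges from {n8}; recursion stops.
SUM(d) = 0 + 1 + 1 + 1 + 2 + 2 + 2 + 2 + 3 + 3 + 3 + 4 + 4 + 5 = 33.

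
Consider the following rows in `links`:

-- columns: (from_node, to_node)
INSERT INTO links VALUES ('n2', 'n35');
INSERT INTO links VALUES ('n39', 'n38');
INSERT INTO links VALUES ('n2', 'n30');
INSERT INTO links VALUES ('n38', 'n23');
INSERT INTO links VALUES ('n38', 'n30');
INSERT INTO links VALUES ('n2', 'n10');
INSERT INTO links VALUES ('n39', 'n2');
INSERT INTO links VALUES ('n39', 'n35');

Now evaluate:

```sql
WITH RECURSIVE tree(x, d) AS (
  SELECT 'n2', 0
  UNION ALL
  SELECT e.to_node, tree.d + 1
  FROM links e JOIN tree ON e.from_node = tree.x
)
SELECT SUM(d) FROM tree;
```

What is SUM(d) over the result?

Base: (n2, d=0).
Iteration 1: edges from {n2} -> (n10, d=1), (n30, d=1), (n35, d=1).
Iteration 2: no outgoing edges from {n10,n30,n35}; recursion stops.
SUM(d) = 0 + 1 + 1 + 1 = 3.

3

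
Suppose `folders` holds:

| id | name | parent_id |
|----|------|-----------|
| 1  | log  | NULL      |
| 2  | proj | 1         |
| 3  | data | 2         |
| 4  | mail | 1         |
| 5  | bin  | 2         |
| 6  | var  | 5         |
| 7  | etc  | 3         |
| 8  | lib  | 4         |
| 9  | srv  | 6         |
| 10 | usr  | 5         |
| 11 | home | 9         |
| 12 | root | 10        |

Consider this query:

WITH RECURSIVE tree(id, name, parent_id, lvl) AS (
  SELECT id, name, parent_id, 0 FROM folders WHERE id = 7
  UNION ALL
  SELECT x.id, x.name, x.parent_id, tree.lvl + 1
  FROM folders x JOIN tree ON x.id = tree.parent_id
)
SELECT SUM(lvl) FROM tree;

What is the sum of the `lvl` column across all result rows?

Base: id=7 (etc), parent_id=3, lvl 0.
Iteration 1: join on id=3 -> data (id 3, parent_id=2, lvl 1).
Iteration 2: join on id=2 -> proj (id 2, parent_id=1, lvl 2).
Iteration 3: join on id=1 -> log (id 1, parent_id=NULL, lvl 3).
Iteration 4: parent_id is NULL; no match; recursion stops.
SUM(lvl) = 0 + 1 + 2 + 3 = 6.

6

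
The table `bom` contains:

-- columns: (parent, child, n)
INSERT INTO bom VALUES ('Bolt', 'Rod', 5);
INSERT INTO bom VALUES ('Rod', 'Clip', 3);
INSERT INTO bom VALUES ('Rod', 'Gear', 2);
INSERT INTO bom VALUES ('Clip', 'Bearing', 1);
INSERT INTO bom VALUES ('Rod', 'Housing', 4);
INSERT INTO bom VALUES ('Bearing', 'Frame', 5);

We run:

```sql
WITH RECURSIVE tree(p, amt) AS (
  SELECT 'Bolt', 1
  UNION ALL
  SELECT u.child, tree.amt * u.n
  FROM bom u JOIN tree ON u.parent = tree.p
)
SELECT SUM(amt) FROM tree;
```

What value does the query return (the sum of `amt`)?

Base: (Bolt, amt=1).
Iteration 1: components of {Bolt} -> Rod = 1*5 = 5.
Iteration 2: components of {Rod} -> Clip = 5*3 = 15, Gear = 5*2 = 10, Housing = 5*4 = 20.
Iteration 3: components of {Clip,Gear,Housing} -> Bearing = 15*1 = 15.
Iteration 4: components of {Bearing} -> Frame = 15*5 = 75.
Iteration 5: no further components; recursion stops.
SUM(amt) = 1 + 5 + 15 + 10 + 20 + 15 + 75 = 141.

141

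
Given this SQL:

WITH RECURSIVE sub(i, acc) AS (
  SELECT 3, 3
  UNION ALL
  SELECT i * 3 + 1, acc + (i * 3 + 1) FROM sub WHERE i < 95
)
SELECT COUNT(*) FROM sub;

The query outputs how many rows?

5

Base: i=3, acc=3.
Iteration 1: 3 < 95 holds -> i = 3 * 3 + 1 = 10, acc = 3 + 10 = 13.
Iteration 2: 10 < 95 holds -> i = 10 * 3 + 1 = 31, acc = 13 + 31 = 44.
Iteration 3: 31 < 95 holds -> i = 31 * 3 + 1 = 94, acc = 44 + 94 = 138.
Iteration 4: 94 < 95 holds -> i = 94 * 3 + 1 = 283, acc = 138 + 283 = 421.
Iteration 5: 283 < 95 fails; recursion stops.
Total rows emitted: 5.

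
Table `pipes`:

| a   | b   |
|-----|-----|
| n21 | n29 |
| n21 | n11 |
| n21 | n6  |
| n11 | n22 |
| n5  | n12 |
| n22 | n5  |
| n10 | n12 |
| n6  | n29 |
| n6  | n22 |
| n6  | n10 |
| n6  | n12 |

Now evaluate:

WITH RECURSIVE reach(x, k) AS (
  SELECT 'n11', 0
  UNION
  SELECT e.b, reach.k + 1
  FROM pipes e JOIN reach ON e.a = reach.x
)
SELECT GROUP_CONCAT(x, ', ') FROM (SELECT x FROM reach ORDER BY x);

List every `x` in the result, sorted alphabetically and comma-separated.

n11, n12, n22, n5

Base: (n11, k=0).
Iteration 1: edges from {n11} -> (n22, k=1).
Iteration 2: edges from {n22} -> (n5, k=2).
Iteration 3: edges from {n5} -> (n12, k=3).
Iteration 4: no outgoing edges from {n12}; recursion stops.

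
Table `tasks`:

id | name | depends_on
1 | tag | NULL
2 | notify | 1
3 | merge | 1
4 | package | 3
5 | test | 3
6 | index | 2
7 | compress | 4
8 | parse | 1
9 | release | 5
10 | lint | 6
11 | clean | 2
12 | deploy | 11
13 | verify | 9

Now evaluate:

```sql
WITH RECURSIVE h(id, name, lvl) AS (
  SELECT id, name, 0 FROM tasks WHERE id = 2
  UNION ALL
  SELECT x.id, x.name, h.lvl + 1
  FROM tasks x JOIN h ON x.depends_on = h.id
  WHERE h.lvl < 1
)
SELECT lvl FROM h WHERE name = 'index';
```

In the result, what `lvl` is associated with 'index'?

1

Base: id=2 (notify) at lvl 0.
Iteration 1: rows with depends_on in {2} -> index (id 6, lvl 1), clean (id 11, lvl 1).
Iteration 2: lvl < 1 fails for all current rows; recursion stops.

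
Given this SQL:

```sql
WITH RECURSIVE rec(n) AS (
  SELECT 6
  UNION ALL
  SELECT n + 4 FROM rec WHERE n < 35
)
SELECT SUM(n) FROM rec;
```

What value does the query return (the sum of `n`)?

198

Base: n=6.
Iteration 1: 6 < 35 holds -> n = 6 + 4 = 10.
Iteration 2: 10 < 35 holds -> n = 10 + 4 = 14.
Iteration 3: 14 < 35 holds -> n = 14 + 4 = 18.
Iteration 4: 18 < 35 holds -> n = 18 + 4 = 22.
Iteration 5: 22 < 35 holds -> n = 22 + 4 = 26.
Iteration 6: 26 < 35 holds -> n = 26 + 4 = 30.
Iteration 7: 30 < 35 holds -> n = 30 + 4 = 34.
Iteration 8: 34 < 35 holds -> n = 34 + 4 = 38.
Iteration 9: 38 < 35 fails; recursion stops.
SUM(n) = 6 + 10 + 14 + 18 + 22 + 26 + 30 + 34 + 38 = 198.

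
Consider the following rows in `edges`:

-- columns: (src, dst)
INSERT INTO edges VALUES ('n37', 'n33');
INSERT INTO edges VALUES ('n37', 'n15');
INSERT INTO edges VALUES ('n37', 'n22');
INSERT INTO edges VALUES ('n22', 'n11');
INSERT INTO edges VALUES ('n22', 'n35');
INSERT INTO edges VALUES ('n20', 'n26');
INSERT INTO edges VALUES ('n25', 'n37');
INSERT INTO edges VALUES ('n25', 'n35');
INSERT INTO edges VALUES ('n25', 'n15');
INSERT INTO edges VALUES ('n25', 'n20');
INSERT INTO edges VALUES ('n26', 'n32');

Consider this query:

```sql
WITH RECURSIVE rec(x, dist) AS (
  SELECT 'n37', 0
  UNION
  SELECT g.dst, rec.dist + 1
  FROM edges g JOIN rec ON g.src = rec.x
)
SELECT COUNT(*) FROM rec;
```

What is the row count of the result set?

Base: (n37, dist=0).
Iteration 1: edges from {n37} -> (n15, dist=1), (n22, dist=1), (n33, dist=1).
Iteration 2: edges from {n15,n22,n33} -> (n11, dist=2), (n35, dist=2).
Iteration 3: no outgoing edges from {n11,n35}; recursion stops.
Total rows emitted: 6.

6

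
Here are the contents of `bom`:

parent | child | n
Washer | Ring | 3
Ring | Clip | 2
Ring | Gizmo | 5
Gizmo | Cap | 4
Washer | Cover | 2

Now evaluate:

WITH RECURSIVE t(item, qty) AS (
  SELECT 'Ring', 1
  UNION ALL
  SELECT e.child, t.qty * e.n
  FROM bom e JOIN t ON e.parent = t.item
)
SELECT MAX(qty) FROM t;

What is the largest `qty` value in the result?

Base: (Ring, qty=1).
Iteration 1: components of {Ring} -> Clip = 1*2 = 2, Gizmo = 1*5 = 5.
Iteration 2: components of {Clip,Gizmo} -> Cap = 5*4 = 20.
Iteration 3: no further components; recursion stops.
qty values: 1, 5, 2, 20; the maximum is 20.

20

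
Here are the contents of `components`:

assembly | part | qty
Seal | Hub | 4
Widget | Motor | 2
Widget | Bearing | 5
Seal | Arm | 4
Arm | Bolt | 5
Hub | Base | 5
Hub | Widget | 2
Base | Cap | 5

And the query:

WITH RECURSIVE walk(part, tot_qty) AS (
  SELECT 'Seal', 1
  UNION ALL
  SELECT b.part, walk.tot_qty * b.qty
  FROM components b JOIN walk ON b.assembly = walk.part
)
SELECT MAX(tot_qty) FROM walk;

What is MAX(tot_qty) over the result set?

100

Base: (Seal, tot_qty=1).
Iteration 1: components of {Seal} -> Arm = 1*4 = 4, Hub = 1*4 = 4.
Iteration 2: components of {Arm,Hub} -> Base = 4*5 = 20, Bolt = 4*5 = 20, Widget = 4*2 = 8.
Iteration 3: components of {Base,Bolt,Widget} -> Bearing = 8*5 = 40, Cap = 20*5 = 100, Motor = 8*2 = 16.
Iteration 4: no further components; recursion stops.
tot_qty values: 1, 4, 4, 8, 20, 20, 40, 16, 100; the maximum is 100.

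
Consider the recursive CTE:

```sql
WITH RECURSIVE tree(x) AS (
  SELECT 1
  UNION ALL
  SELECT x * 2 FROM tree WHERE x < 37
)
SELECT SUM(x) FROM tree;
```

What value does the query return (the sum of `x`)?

Base: x=1.
Iteration 1: 1 < 37 holds -> x = 1 * 2 = 2.
Iteration 2: 2 < 37 holds -> x = 2 * 2 = 4.
Iteration 3: 4 < 37 holds -> x = 4 * 2 = 8.
Iteration 4: 8 < 37 holds -> x = 8 * 2 = 16.
Iteration 5: 16 < 37 holds -> x = 16 * 2 = 32.
Iteration 6: 32 < 37 holds -> x = 32 * 2 = 64.
Iteration 7: 64 < 37 fails; recursion stops.
SUM(x) = 1 + 2 + 4 + 8 + 16 + 32 + 64 = 127.

127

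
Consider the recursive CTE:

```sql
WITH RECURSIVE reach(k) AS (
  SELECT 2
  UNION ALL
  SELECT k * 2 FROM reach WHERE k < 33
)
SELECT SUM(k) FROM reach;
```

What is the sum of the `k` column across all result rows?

126

Base: k=2.
Iteration 1: 2 < 33 holds -> k = 2 * 2 = 4.
Iteration 2: 4 < 33 holds -> k = 4 * 2 = 8.
Iteration 3: 8 < 33 holds -> k = 8 * 2 = 16.
Iteration 4: 16 < 33 holds -> k = 16 * 2 = 32.
Iteration 5: 32 < 33 holds -> k = 32 * 2 = 64.
Iteration 6: 64 < 33 fails; recursion stops.
SUM(k) = 2 + 4 + 8 + 16 + 32 + 64 = 126.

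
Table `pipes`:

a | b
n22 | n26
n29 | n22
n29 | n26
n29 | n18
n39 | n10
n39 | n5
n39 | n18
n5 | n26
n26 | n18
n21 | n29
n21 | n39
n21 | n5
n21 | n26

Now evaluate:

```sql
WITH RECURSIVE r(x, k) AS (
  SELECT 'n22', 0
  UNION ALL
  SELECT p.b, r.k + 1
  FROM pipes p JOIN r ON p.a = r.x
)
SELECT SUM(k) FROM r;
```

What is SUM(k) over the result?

3

Base: (n22, k=0).
Iteration 1: edges from {n22} -> (n26, k=1).
Iteration 2: edges from {n26} -> (n18, k=2).
Iteration 3: no outgoing edges from {n18}; recursion stops.
SUM(k) = 0 + 1 + 2 = 3.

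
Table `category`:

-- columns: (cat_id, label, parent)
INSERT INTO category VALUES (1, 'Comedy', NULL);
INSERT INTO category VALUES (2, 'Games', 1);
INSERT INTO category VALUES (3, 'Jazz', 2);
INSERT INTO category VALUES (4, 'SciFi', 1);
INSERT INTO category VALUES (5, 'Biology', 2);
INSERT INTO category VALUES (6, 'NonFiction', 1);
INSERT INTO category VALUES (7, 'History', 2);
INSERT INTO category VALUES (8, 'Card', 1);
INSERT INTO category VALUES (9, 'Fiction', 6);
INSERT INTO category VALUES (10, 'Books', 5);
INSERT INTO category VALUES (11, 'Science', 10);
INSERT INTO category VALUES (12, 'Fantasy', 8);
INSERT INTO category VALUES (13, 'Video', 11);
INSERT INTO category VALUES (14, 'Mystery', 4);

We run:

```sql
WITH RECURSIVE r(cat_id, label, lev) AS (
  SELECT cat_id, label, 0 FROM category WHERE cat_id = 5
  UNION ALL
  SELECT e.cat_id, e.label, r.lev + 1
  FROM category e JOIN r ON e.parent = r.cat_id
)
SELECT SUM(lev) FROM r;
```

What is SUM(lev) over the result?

6

Base: cat_id=5 (Biology) at lev 0.
Iteration 1: rows with parent in {5} -> Books (id 10, lev 1).
Iteration 2: rows with parent in {10} -> Science (id 11, lev 2).
Iteration 3: rows with parent in {11} -> Video (id 13, lev 3).
Iteration 4: no rows with parent in {13}; recursion stops.
SUM(lev) = 0 + 1 + 2 + 3 = 6.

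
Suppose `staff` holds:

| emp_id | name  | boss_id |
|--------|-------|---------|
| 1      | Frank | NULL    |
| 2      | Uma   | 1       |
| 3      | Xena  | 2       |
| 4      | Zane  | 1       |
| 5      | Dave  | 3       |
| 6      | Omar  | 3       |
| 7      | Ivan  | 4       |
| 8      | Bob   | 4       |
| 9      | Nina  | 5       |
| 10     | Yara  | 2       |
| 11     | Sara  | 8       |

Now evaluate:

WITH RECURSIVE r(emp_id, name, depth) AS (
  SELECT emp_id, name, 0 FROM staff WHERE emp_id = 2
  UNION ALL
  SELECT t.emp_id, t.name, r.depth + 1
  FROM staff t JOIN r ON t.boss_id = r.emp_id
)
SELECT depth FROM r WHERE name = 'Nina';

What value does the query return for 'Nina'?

3

Base: emp_id=2 (Uma) at depth 0.
Iteration 1: rows with boss_id in {2} -> Xena (id 3, depth 1), Yara (id 10, depth 1).
Iteration 2: rows with boss_id in {3,10} -> Dave (id 5, depth 2), Omar (id 6, depth 2).
Iteration 3: rows with boss_id in {5,6} -> Nina (id 9, depth 3).
Iteration 4: no rows with boss_id in {9}; recursion stops.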